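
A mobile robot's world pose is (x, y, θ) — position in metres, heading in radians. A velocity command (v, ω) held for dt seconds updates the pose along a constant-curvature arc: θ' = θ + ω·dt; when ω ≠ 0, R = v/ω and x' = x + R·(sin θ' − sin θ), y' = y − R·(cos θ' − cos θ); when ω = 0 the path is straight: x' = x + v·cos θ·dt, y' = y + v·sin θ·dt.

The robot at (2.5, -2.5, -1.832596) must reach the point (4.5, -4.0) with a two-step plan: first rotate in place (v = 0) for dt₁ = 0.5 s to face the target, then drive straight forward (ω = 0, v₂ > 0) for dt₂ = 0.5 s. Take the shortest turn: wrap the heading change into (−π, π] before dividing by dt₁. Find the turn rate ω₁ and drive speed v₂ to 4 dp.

heading to target = atan2(-4−-2.5, 4.5−2.5) = -0.6435
Δθ = wrap(-0.6435 − -1.8326) = 1.1891; ω₁ = Δθ/dt₁ = 2.3782
distance = √((4.5−2.5)² + (-4−-2.5)²) = 2.5000; v₂ = distance/dt₂ = 5.0000

ω₁ = 2.3782, v₂ = 5.0000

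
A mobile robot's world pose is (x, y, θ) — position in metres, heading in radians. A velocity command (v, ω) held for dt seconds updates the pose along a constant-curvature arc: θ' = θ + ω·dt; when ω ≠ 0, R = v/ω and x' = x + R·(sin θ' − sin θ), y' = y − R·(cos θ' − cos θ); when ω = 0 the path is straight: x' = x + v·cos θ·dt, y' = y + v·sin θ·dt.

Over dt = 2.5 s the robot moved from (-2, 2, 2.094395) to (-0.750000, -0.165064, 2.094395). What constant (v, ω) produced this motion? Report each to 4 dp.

v = -1.0000, ω = 0.0000

Δθ = 2.094395 − 2.094395 = 0.000000
ω = Δθ/dt = 0.000000/2.5 = 0.0000
ω = 0 → v = (Δx·cos θ + Δy·sin θ)/dt = -1.0000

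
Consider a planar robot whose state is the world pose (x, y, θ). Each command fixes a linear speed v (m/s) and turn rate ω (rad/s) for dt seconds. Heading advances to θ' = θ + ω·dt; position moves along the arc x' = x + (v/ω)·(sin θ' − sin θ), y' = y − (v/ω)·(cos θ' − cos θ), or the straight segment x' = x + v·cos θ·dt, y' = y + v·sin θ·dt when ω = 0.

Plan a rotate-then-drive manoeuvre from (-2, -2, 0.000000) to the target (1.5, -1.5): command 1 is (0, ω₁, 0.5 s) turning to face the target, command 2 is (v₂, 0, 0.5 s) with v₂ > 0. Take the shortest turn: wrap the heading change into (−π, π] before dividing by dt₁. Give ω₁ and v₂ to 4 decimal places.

ω₁ = 0.2838, v₂ = 7.0711

heading to target = atan2(-1.5−-2, 1.5−-2) = 0.1419
Δθ = wrap(0.1419 − 0.0000) = 0.1419; ω₁ = Δθ/dt₁ = 0.2838
distance = √((1.5−-2)² + (-1.5−-2)²) = 3.5355; v₂ = distance/dt₂ = 7.0711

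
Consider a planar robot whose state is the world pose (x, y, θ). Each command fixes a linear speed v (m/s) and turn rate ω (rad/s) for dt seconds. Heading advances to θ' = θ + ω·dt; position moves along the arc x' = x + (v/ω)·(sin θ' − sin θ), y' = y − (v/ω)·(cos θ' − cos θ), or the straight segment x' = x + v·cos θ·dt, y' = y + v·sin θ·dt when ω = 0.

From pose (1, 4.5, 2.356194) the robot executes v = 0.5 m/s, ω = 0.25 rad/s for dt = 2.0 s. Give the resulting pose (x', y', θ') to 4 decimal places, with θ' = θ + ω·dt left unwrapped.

θ' = 2.3562 + 0.25·2.0 = 2.8562
R = v/ω = 0.5/0.25 = 2.0000
x' = 1 + 2.0000·(sin 2.8562 − sin 2.3562) = 0.1489
y' = 4.5 − 2.0000·(cos 2.8562 − cos 2.3562) = 5.0049

(0.1489, 5.0049, 2.8562)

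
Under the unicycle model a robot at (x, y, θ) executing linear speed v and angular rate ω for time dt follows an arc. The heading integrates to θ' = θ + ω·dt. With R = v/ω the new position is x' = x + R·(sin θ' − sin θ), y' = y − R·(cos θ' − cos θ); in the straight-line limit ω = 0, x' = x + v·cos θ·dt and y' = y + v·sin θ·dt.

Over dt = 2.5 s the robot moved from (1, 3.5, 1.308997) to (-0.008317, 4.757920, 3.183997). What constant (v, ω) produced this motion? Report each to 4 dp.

Δθ = 3.183997 − 1.308997 = 1.875000
ω = Δθ/dt = 1.875000/2.5 = 0.7500
R = −Δy/(cos θ' − cos θ) = 1.0000
v = R·ω = 1.0000·0.7500 = 0.7500

v = 0.7500, ω = 0.7500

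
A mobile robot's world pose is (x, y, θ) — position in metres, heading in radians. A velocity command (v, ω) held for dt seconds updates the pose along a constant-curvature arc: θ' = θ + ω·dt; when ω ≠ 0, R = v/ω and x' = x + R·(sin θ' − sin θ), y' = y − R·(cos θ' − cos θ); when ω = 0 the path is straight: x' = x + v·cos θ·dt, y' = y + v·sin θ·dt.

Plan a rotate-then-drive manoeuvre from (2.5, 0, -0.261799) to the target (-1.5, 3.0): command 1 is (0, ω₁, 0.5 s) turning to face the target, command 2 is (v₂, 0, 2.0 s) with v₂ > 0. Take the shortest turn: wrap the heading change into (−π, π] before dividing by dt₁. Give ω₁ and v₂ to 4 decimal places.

ω₁ = 5.5198, v₂ = 2.5000

heading to target = atan2(3−0, -1.5−2.5) = 2.4981
Δθ = wrap(2.4981 − -0.2618) = 2.7599; ω₁ = Δθ/dt₁ = 5.5198
distance = √((-1.5−2.5)² + (3−0)²) = 5.0000; v₂ = distance/dt₂ = 2.5000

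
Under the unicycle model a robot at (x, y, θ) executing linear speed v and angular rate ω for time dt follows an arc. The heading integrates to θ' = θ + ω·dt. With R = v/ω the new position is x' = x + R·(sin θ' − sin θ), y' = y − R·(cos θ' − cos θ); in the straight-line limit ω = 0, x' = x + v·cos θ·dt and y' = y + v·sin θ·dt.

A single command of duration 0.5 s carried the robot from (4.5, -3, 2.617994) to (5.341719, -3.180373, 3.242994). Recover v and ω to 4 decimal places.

Δθ = 3.242994 − 2.617994 = 0.625000
ω = Δθ/dt = 0.625000/0.5 = 1.2500
R = Δx/(sin θ' − sin θ) = -1.4000
v = R·ω = -1.4000·1.2500 = -1.7500

v = -1.7500, ω = 1.2500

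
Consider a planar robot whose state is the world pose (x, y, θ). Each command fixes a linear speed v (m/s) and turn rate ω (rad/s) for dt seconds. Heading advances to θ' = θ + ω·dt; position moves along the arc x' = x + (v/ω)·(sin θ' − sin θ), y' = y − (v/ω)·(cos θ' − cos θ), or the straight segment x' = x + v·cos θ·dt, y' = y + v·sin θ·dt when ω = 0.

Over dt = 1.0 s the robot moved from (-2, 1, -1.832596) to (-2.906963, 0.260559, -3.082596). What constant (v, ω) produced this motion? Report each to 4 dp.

v = 1.2500, ω = -1.2500

Δθ = -3.082596 − -1.832596 = -1.250000
ω = Δθ/dt = -1.250000/1.0 = -1.2500
R = Δx/(sin θ' − sin θ) = -1.0000
v = R·ω = -1.0000·-1.2500 = 1.2500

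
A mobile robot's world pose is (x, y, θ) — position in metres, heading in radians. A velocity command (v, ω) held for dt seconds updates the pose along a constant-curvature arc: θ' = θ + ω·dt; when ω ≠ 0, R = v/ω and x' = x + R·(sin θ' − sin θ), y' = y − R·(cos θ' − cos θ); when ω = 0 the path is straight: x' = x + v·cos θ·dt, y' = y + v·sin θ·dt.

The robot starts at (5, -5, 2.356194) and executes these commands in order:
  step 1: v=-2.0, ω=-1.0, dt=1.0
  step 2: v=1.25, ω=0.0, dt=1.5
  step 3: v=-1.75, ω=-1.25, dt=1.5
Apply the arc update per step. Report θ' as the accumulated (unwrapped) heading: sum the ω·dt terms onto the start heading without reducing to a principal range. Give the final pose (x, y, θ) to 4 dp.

step 1: θ'=1.3562 (R=2.0000) → pose (5.5399, -6.8401, 1.3562)
step 2: θ'=1.3562 (straight) → pose (5.9392, -5.0081, 1.3562)
step 3: θ'=-0.5188 (R=1.4000) → pose (3.8771, -5.9258, -0.5188)

(3.8771, -5.9258, -0.5188)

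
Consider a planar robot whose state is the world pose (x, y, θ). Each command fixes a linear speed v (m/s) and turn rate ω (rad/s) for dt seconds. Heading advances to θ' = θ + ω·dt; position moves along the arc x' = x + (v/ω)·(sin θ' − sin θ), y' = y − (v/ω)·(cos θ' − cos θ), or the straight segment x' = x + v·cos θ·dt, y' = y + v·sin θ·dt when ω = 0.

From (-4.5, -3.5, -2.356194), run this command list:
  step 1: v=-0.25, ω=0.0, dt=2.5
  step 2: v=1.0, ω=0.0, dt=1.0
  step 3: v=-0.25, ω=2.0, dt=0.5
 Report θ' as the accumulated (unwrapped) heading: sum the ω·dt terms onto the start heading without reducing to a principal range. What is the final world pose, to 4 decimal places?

step 1: θ'=-2.3562 (straight) → pose (-4.0581, -3.0581, -2.3562)
step 2: θ'=-2.3562 (straight) → pose (-4.7652, -3.7652, -2.3562)
step 3: θ'=-1.3562 (R=-0.1250) → pose (-4.7314, -3.6502, -1.3562)

(-4.7314, -3.6502, -1.3562)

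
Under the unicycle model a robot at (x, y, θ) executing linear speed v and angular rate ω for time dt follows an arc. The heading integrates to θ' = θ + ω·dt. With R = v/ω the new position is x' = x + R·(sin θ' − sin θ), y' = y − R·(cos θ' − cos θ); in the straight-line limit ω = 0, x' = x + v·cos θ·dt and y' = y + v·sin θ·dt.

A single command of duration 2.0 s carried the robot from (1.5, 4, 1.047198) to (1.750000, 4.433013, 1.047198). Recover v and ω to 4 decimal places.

Δθ = 1.047198 − 1.047198 = 0.000000
ω = Δθ/dt = 0.000000/2.0 = 0.0000
ω = 0 → v = (Δx·cos θ + Δy·sin θ)/dt = 0.2500

v = 0.2500, ω = 0.0000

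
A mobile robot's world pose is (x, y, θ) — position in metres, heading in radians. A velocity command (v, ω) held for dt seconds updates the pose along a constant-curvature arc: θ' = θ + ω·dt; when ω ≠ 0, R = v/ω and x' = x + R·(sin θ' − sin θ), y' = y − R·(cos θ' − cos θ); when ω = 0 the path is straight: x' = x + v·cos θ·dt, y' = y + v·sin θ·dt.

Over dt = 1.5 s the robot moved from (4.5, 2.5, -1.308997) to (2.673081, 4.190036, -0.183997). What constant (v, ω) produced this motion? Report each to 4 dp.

v = -1.7500, ω = 0.7500

Δθ = -0.183997 − -1.308997 = 1.125000
ω = Δθ/dt = 1.125000/1.5 = 0.7500
R = Δx/(sin θ' − sin θ) = -2.3333
v = R·ω = -2.3333·0.7500 = -1.7500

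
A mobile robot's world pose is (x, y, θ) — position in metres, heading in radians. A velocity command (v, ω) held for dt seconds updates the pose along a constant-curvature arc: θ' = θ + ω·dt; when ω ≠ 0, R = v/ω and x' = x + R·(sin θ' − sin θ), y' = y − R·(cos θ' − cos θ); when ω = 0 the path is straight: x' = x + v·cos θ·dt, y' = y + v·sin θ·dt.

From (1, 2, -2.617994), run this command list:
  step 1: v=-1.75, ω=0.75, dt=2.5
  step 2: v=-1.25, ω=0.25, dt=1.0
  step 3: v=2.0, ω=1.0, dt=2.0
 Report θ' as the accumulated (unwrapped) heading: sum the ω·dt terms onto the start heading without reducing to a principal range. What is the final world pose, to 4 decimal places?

(3.3381, 8.0958, 1.5070)

step 1: θ'=-0.7430 (R=-2.3333) → pose (1.4118, 5.7391, -0.7430)
step 2: θ'=-0.4930 (R=-5.0000) → pose (0.3957, 6.4615, -0.4930)
step 3: θ'=1.5070 (R=2.0000) → pose (3.3381, 8.0958, 1.5070)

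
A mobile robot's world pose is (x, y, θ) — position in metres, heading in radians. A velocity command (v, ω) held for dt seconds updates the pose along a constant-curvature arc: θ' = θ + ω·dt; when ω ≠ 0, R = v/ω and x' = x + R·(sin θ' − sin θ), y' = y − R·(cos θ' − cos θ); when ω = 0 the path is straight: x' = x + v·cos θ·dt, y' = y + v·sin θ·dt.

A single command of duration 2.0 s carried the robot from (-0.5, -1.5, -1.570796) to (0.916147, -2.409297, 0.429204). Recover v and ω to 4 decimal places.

v = 1.0000, ω = 1.0000

Δθ = 0.429204 − -1.570796 = 2.000000
ω = Δθ/dt = 2.000000/2.0 = 1.0000
R = Δx/(sin θ' − sin θ) = 1.0000
v = R·ω = 1.0000·1.0000 = 1.0000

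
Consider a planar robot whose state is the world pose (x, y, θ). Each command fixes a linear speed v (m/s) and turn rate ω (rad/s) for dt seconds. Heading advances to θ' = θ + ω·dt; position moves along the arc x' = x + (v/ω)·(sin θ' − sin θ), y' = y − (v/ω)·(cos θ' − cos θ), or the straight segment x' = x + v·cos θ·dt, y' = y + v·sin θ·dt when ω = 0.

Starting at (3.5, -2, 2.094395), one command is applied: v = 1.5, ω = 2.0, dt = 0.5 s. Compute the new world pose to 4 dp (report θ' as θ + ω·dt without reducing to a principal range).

θ' = 2.0944 + 2.0·0.5 = 3.0944
R = v/ω = 1.5/2.0 = 0.7500
x' = 3.5 + 0.7500·(sin 3.0944 − sin 2.0944) = 2.8859
y' = -2 − 0.7500·(cos 3.0944 − cos 2.0944) = -1.6258

(2.8859, -1.6258, 3.0944)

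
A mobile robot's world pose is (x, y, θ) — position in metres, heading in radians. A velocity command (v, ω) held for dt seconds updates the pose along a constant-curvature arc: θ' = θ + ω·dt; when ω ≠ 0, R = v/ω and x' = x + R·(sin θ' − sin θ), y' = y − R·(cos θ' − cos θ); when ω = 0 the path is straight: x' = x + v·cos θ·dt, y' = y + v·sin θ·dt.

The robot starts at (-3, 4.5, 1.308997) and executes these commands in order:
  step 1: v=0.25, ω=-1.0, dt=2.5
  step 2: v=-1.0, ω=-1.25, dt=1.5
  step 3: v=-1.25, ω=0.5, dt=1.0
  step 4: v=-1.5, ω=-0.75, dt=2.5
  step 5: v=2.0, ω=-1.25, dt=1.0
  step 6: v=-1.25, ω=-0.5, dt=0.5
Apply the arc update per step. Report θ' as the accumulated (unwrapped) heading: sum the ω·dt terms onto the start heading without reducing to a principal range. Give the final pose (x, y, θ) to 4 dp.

(2.4355, 6.3521, -5.9410)

step 1: θ'=-1.1910 (R=-0.2500) → pose (-2.5263, 4.5280, -1.1910)
step 2: θ'=-3.0660 (R=0.8000) → pose (-1.8438, 5.6223, -3.0660)
step 3: θ'=-2.5660 (R=-2.5000) → pose (-0.6717, 6.0180, -2.5660)
step 4: θ'=-4.4410 (R=2.0000) → pose (2.3437, 4.8763, -4.4410)
step 5: θ'=-5.6910 (R=-1.6000) → pose (2.9921, 6.6328, -5.6910)
step 6: θ'=-5.9410 (R=2.5000) → pose (2.4355, 6.3521, -5.9410)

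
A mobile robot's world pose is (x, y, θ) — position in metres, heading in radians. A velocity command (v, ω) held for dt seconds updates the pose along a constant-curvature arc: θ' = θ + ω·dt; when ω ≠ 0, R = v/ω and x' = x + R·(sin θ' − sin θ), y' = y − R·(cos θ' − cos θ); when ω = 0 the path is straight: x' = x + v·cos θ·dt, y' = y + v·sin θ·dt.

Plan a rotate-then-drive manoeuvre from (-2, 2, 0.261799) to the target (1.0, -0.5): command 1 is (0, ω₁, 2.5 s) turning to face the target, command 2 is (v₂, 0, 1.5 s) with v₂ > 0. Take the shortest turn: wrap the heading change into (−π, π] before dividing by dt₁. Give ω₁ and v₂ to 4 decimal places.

ω₁ = -0.3826, v₂ = 2.6034

heading to target = atan2(-0.5−2, 1−-2) = -0.6947
Δθ = wrap(-0.6947 − 0.2618) = -0.9565; ω₁ = Δθ/dt₁ = -0.3826
distance = √((1−-2)² + (-0.5−2)²) = 3.9051; v₂ = distance/dt₂ = 2.6034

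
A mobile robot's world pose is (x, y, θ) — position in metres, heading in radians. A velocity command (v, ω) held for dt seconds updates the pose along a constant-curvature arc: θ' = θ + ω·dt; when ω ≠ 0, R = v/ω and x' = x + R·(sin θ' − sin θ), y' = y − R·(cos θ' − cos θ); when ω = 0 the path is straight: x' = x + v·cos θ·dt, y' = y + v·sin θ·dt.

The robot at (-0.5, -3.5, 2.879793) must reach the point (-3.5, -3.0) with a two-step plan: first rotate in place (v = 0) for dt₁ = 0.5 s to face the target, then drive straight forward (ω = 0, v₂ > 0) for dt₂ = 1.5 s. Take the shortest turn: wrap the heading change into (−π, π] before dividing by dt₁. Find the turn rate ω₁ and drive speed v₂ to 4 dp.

heading to target = atan2(-3−-3.5, -3.5−-0.5) = 2.9764
Δθ = wrap(2.9764 − 2.8798) = 0.0967; ω₁ = Δθ/dt₁ = 0.1933
distance = √((-3.5−-0.5)² + (-3−-3.5)²) = 3.0414; v₂ = distance/dt₂ = 2.0276

ω₁ = 0.1933, v₂ = 2.0276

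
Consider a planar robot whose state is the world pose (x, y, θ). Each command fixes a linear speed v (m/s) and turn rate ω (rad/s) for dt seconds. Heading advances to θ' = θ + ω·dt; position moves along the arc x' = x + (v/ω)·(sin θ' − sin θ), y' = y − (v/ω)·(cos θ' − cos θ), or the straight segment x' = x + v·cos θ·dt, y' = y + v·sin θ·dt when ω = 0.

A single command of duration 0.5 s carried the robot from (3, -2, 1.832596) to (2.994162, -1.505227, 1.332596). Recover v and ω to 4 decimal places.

Δθ = 1.332596 − 1.832596 = -0.500000
ω = Δθ/dt = -0.500000/0.5 = -1.0000
R = −Δy/(cos θ' − cos θ) = -1.0000
v = R·ω = -1.0000·-1.0000 = 1.0000

v = 1.0000, ω = -1.0000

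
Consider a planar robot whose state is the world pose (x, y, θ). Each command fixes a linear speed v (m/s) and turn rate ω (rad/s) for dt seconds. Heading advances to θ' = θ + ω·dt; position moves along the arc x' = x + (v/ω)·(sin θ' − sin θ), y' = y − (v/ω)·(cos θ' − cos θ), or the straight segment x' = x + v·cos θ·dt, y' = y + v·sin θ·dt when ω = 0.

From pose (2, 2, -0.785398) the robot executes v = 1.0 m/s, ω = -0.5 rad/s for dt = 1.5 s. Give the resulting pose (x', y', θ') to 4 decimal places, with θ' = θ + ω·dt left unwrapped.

(2.5845, 0.6566, -1.5354)

θ' = -0.7854 + -0.5·1.5 = -1.5354
R = v/ω = 1.0/-0.5 = -2.0000
x' = 2 + -2.0000·(sin -1.5354 − sin -0.7854) = 2.5845
y' = 2 − -2.0000·(cos -1.5354 − cos -0.7854) = 0.6566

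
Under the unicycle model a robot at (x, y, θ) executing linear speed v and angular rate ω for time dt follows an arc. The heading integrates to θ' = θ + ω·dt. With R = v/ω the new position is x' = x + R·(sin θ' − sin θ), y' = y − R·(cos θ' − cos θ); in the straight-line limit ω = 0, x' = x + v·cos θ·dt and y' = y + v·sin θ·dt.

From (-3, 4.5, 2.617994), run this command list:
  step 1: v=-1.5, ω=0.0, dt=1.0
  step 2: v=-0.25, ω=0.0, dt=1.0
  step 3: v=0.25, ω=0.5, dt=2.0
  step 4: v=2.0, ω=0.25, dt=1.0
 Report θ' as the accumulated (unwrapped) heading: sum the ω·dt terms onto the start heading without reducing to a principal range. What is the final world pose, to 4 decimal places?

(-3.6085, 2.5077, 3.8680)

step 1: θ'=2.6180 (straight) → pose (-1.7010, 3.7500, 2.6180)
step 2: θ'=2.6180 (straight) → pose (-1.4845, 3.6250, 2.6180)
step 3: θ'=3.6180 (R=0.5000) → pose (-1.9637, 3.6363, 3.6180)
step 4: θ'=3.8680 (R=8.0000) → pose (-3.6085, 2.5077, 3.8680)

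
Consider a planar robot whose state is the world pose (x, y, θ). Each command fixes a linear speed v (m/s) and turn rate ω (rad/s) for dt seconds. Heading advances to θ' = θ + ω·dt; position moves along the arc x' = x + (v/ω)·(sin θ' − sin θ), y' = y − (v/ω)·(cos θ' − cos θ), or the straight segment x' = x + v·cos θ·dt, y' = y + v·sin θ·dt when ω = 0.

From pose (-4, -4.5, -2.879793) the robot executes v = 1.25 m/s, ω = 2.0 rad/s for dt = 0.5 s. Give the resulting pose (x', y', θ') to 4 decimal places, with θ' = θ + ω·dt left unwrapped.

θ' = -2.8798 + 2.0·0.5 = -1.8798
R = v/ω = 1.25/2.0 = 0.6250
x' = -4 + 0.6250·(sin -1.8798 − sin -2.8798) = -4.4336
y' = -4.5 − 0.6250·(cos -1.8798 − cos -2.8798) = -4.9136

(-4.4336, -4.9136, -1.8798)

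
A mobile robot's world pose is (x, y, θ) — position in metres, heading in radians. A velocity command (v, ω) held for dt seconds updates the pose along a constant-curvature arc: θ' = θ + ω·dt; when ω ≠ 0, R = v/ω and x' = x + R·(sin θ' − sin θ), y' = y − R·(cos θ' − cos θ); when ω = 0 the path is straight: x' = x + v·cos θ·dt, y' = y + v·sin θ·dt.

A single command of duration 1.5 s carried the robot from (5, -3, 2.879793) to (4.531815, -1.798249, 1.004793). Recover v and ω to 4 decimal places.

Δθ = 1.004793 − 2.879793 = -1.875000
ω = Δθ/dt = -1.875000/1.5 = -1.2500
R = −Δy/(cos θ' − cos θ) = -0.8000
v = R·ω = -0.8000·-1.2500 = 1.0000

v = 1.0000, ω = -1.2500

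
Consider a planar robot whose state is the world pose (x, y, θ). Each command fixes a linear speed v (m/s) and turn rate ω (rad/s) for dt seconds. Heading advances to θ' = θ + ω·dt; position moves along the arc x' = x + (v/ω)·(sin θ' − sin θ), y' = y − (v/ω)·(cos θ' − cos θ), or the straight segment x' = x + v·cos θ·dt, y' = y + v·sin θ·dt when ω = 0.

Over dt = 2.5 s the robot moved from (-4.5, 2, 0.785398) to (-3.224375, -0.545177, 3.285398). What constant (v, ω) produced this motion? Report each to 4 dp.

v = -1.5000, ω = 1.0000

Δθ = 3.285398 − 0.785398 = 2.500000
ω = Δθ/dt = 2.500000/2.5 = 1.0000
R = −Δy/(cos θ' − cos θ) = -1.5000
v = R·ω = -1.5000·1.0000 = -1.5000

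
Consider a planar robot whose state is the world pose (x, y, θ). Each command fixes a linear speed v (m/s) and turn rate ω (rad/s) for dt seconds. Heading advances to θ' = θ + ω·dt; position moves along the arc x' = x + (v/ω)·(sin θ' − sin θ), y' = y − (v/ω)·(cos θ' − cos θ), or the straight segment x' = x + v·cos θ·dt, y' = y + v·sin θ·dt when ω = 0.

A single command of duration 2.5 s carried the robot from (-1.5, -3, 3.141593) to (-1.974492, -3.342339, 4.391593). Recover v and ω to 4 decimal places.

Δθ = 4.391593 − 3.141593 = 1.250000
ω = Δθ/dt = 1.250000/2.5 = 0.5000
R = Δx/(sin θ' − sin θ) = 0.5000
v = R·ω = 0.5000·0.5000 = 0.2500

v = 0.2500, ω = 0.5000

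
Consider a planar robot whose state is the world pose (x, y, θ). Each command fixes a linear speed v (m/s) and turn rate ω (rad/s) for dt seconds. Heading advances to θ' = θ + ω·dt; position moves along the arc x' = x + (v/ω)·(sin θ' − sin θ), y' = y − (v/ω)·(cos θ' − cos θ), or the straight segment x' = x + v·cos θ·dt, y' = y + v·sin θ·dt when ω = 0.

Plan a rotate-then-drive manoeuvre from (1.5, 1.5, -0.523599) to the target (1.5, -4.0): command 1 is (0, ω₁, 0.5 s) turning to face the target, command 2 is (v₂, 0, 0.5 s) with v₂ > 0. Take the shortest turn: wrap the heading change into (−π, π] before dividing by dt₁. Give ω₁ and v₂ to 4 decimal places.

ω₁ = -2.0944, v₂ = 11.0000

heading to target = atan2(-4−1.5, 1.5−1.5) = -1.5708
Δθ = wrap(-1.5708 − -0.5236) = -1.0472; ω₁ = Δθ/dt₁ = -2.0944
distance = √((1.5−1.5)² + (-4−1.5)²) = 5.5000; v₂ = distance/dt₂ = 11.0000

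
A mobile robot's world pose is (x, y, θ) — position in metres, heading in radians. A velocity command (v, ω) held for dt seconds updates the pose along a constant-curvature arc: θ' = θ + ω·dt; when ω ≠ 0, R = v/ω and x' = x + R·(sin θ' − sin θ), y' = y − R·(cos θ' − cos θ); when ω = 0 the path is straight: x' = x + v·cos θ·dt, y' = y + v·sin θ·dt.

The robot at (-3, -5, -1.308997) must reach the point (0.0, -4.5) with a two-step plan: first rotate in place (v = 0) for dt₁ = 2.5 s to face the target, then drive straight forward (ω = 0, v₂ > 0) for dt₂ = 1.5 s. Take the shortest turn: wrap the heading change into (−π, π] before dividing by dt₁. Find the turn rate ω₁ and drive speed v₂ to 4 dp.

ω₁ = 0.5897, v₂ = 2.0276

heading to target = atan2(-4.5−-5, 0−-3) = 0.1651
Δθ = wrap(0.1651 − -1.3090) = 1.4741; ω₁ = Δθ/dt₁ = 0.5897
distance = √((0−-3)² + (-4.5−-5)²) = 3.0414; v₂ = distance/dt₂ = 2.0276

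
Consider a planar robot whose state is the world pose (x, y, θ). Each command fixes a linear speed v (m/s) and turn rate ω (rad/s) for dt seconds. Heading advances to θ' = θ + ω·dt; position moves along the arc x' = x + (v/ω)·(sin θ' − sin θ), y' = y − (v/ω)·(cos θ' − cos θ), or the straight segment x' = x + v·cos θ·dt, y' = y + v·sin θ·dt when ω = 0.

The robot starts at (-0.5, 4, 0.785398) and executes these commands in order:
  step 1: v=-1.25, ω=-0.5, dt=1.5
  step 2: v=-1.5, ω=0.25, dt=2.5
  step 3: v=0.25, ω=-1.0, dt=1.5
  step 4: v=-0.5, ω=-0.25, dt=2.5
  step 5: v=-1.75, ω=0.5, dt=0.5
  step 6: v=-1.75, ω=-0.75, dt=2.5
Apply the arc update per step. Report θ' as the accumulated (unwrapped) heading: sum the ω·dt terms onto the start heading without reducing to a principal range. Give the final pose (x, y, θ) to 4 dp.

step 1: θ'=0.0354 (R=2.5000) → pose (-2.1793, 3.2693, 0.0354)
step 2: θ'=0.6604 (R=-6.0000) → pose (-5.6475, 2.0116, 0.6604)
step 3: θ'=-0.8396 (R=-0.2500) → pose (-5.3081, 1.9811, -0.8396)
step 4: θ'=-1.4646 (R=2.0000) → pose (-5.8081, 3.1046, -1.4646)
step 5: θ'=-1.2146 (R=-3.5000) → pose (-6.0080, 3.9541, -1.2146)
step 6: θ'=-3.0896 (R=2.3333) → pose (-3.9424, 7.0980, -3.0896)

(-3.9424, 7.0980, -3.0896)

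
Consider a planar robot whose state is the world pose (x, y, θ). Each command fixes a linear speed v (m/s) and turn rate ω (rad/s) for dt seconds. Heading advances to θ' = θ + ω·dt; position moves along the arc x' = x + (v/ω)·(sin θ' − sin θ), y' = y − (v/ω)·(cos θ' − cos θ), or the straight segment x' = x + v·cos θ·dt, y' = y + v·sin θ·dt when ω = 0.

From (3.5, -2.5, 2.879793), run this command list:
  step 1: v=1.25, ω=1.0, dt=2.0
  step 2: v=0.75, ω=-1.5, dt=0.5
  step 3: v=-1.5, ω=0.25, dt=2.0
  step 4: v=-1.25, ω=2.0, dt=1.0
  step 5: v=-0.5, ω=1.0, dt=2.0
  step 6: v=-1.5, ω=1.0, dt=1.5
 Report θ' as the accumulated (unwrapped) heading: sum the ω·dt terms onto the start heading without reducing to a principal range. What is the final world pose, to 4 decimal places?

step 1: θ'=4.8798 (R=1.2500) → pose (1.9440, -3.9157, 4.8798)
step 2: θ'=4.1298 (R=-0.5000) → pose (1.8685, -4.2741, 4.1298)
step 3: θ'=4.6298 (R=-6.0000) → pose (2.8378, -1.4679, 4.6298)
step 4: θ'=6.6298 (R=-0.6250) → pose (2.0026, -0.8286, 6.6298)
step 5: θ'=8.6298 (R=-0.5000) → pose (1.8155, -1.6490, 8.6298)
step 6: θ'=10.1298 (R=-1.5000) → pose (3.8584, -1.7409, 10.1298)

(3.8584, -1.7409, 10.1298)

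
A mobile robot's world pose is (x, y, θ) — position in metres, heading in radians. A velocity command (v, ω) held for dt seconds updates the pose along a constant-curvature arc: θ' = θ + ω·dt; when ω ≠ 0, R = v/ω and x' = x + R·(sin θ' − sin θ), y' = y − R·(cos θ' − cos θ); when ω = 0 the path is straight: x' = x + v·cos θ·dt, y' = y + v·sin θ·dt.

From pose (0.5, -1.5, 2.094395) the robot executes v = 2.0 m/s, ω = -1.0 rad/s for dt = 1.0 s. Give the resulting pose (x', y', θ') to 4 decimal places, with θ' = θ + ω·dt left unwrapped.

θ' = 2.0944 + -1.0·1.0 = 1.0944
R = v/ω = 2.0/-1.0 = -2.0000
x' = 0.5 + -2.0000·(sin 1.0944 − sin 2.0944) = 0.4547
y' = -1.5 − -2.0000·(cos 1.0944 − cos 2.0944) = 0.4172

(0.4547, 0.4172, 1.0944)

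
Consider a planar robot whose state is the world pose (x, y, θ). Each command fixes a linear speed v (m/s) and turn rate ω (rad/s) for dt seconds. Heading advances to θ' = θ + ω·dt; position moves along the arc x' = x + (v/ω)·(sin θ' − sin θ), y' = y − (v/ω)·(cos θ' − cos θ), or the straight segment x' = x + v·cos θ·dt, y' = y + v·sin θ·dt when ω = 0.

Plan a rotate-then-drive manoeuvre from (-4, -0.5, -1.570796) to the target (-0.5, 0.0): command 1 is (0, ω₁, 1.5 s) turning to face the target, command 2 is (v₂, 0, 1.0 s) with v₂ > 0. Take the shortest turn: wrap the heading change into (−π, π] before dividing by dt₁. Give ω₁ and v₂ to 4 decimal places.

heading to target = atan2(0−-0.5, -0.5−-4) = 0.1419
Δθ = wrap(0.1419 − -1.5708) = 1.7127; ω₁ = Δθ/dt₁ = 1.1418
distance = √((-0.5−-4)² + (0−-0.5)²) = 3.5355; v₂ = distance/dt₂ = 3.5355

ω₁ = 1.1418, v₂ = 3.5355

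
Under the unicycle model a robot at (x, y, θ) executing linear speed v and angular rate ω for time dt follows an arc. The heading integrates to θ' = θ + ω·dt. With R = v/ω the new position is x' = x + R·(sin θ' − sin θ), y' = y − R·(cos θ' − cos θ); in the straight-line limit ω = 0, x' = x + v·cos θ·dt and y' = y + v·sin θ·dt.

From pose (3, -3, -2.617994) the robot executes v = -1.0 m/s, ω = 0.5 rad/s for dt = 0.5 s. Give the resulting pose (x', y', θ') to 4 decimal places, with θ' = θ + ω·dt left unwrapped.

θ' = -2.6180 + 0.5·0.5 = -2.3680
R = v/ω = -1.0/0.5 = -2.0000
x' = 3 + -2.0000·(sin -2.3680 − sin -2.6180) = 3.3974
y' = -3 − -2.0000·(cos -2.3680 − cos -2.6180) = -2.6988

(3.3974, -2.6988, -2.3680)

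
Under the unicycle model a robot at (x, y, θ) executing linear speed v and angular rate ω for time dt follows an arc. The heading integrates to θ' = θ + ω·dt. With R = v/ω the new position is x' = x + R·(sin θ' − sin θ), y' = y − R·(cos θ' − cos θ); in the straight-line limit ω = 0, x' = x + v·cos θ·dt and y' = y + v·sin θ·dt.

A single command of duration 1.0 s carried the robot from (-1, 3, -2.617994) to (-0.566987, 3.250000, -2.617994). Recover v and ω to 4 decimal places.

v = -0.5000, ω = 0.0000

Δθ = -2.617994 − -2.617994 = 0.000000
ω = Δθ/dt = 0.000000/1.0 = 0.0000
ω = 0 → v = (Δx·cos θ + Δy·sin θ)/dt = -0.5000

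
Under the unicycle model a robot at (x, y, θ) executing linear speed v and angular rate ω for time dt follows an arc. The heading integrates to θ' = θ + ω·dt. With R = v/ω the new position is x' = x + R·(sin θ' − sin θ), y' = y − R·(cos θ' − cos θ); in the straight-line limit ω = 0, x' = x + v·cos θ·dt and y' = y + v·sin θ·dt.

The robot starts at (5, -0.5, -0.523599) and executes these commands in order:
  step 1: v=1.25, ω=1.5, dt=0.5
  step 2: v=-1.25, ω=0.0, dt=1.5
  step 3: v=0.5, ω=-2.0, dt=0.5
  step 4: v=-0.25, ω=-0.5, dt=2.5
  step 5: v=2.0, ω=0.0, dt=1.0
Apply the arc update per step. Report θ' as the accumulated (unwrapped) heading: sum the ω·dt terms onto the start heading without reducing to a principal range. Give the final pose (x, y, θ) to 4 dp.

step 1: θ'=0.2264 (R=0.8333) → pose (5.6037, -0.5904, 0.2264)
step 2: θ'=0.2264 (straight) → pose (3.7766, -1.0113, 0.2264)
step 3: θ'=-0.7736 (R=-0.2500) → pose (4.0074, -1.0760, -0.7736)
step 4: θ'=-2.0236 (R=0.5000) → pose (3.9071, -0.4996, -2.0236)
step 5: θ'=-2.0236 (straight) → pose (3.0321, -2.2980, -2.0236)

(3.0321, -2.2980, -2.0236)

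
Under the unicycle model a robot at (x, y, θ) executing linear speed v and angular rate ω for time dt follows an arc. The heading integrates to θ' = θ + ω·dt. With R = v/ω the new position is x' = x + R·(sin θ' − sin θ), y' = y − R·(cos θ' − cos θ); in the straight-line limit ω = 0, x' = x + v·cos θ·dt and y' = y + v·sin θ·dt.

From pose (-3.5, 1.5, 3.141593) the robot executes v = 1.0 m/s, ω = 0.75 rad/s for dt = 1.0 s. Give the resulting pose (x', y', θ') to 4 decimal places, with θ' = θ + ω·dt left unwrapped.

(-4.4089, 1.1423, 3.8916)

θ' = 3.1416 + 0.75·1.0 = 3.8916
R = v/ω = 1.0/0.75 = 1.3333
x' = -3.5 + 1.3333·(sin 3.8916 − sin 3.1416) = -4.4089
y' = 1.5 − 1.3333·(cos 3.8916 − cos 3.1416) = 1.1423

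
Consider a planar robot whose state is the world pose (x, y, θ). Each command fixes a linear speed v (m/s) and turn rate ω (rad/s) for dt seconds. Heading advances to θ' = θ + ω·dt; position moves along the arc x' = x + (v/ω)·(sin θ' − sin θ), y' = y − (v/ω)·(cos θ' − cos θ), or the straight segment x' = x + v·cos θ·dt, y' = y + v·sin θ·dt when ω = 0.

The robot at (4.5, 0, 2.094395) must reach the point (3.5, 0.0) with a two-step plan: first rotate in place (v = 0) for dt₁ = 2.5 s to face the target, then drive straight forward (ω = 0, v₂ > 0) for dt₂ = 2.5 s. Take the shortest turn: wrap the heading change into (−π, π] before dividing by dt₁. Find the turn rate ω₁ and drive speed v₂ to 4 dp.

heading to target = atan2(0−0, 3.5−4.5) = 3.1416
Δθ = wrap(3.1416 − 2.0944) = 1.0472; ω₁ = Δθ/dt₁ = 0.4189
distance = √((3.5−4.5)² + (0−0)²) = 1.0000; v₂ = distance/dt₂ = 0.4000

ω₁ = 0.4189, v₂ = 0.4000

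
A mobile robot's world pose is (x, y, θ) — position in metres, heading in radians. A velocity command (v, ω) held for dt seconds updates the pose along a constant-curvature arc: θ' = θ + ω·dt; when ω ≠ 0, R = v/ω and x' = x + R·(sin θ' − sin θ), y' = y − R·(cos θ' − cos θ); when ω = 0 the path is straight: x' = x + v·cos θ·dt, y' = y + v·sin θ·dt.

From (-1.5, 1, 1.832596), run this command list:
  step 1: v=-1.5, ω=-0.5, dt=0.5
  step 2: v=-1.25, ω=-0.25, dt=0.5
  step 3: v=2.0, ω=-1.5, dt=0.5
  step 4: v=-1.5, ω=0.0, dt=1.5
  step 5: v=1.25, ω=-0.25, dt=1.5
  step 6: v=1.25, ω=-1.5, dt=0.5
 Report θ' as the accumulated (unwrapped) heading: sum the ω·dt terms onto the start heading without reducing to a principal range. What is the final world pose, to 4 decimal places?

step 1: θ'=1.5826 (R=3.0000) → pose (-1.3980, 0.2589, 1.5826)
step 2: θ'=1.4576 (R=5.0000) → pose (-1.4296, -0.3649, 1.4576)
step 3: θ'=0.7076 (R=-1.3333) → pose (-0.9715, 0.4978, 0.7076)
step 4: θ'=0.7076 (straight) → pose (-2.6814, -0.9647, 0.7076)
step 5: θ'=0.3326 (R=-5.0000) → pose (-1.0638, -0.0384, 0.3326)
step 6: θ'=-0.4174 (R=-0.8333) → pose (-0.4539, -0.0643, -0.4174)

(-0.4539, -0.0643, -0.4174)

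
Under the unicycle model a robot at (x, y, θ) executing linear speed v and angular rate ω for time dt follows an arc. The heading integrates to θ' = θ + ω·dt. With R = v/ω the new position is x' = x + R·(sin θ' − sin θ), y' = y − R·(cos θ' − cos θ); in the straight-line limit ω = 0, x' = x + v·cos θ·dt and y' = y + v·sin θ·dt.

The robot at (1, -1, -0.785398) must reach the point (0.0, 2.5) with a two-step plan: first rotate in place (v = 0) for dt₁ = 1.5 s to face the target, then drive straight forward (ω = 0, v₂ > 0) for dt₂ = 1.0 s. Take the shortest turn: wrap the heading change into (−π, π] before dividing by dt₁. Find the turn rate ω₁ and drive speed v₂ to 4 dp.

heading to target = atan2(2.5−-1, 0−1) = 1.8491
Δθ = wrap(1.8491 − -0.7854) = 2.6345; ω₁ = Δθ/dt₁ = 1.7563
distance = √((0−1)² + (2.5−-1)²) = 3.6401; v₂ = distance/dt₂ = 3.6401

ω₁ = 1.7563, v₂ = 3.6401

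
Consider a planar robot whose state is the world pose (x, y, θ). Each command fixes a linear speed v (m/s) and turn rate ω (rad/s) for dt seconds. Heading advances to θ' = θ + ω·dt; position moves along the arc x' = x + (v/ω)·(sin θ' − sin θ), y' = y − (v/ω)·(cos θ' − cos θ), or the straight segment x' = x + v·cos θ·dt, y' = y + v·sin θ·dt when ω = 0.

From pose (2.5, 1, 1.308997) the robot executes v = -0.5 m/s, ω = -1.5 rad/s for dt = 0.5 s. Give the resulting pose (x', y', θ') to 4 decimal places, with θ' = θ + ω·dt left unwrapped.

θ' = 1.3090 + -1.5·0.5 = 0.5590
R = v/ω = -0.5/-1.5 = 0.3333
x' = 2.5 + 0.3333·(sin 0.5590 − sin 1.3090) = 2.3548
y' = 1 − 0.3333·(cos 0.5590 − cos 1.3090) = 0.8037

(2.3548, 0.8037, 0.5590)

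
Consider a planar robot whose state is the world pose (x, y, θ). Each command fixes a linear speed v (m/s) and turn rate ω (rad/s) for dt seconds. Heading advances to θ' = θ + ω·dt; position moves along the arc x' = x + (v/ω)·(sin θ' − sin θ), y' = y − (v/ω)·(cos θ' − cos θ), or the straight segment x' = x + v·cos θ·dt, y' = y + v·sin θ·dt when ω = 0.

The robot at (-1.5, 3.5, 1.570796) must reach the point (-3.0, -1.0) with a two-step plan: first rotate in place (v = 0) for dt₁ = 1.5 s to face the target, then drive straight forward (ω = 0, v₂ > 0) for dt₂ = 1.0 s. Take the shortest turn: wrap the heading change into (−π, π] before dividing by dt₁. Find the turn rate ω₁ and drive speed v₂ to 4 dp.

heading to target = atan2(-1−3.5, -3−-1.5) = -1.8925
Δθ = wrap(-1.8925 − 1.5708) = 2.8198; ω₁ = Δθ/dt₁ = 1.8799
distance = √((-3−-1.5)² + (-1−3.5)²) = 4.7434; v₂ = distance/dt₂ = 4.7434

ω₁ = 1.8799, v₂ = 4.7434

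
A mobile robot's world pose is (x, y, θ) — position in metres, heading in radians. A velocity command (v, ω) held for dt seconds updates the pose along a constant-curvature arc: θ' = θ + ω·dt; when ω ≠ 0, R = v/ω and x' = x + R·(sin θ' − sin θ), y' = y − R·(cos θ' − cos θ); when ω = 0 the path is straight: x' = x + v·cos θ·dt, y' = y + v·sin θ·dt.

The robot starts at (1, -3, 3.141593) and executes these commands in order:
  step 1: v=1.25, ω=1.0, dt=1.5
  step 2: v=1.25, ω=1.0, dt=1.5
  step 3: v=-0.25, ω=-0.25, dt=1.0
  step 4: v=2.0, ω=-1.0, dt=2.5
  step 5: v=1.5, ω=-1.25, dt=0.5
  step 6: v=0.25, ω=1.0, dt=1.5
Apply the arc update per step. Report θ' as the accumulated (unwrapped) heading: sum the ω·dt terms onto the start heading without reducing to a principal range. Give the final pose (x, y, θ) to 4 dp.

step 1: θ'=4.6416 (R=1.2500) → pose (-0.2469, -4.1616, 4.6416)
step 2: θ'=6.1416 (R=1.2500) → pose (0.8236, -5.4875, 6.1416)
step 3: θ'=5.8916 (R=1.0000) → pose (0.5831, -5.4218, 5.8916)
step 4: θ'=3.3916 (R=-2.0000) → pose (0.3145, -9.2082, 3.3916)
step 5: θ'=2.7666 (R=-1.2000) → pose (-0.4219, -9.1621, 2.7666)
step 6: θ'=4.2666 (R=0.2500) → pose (-0.7390, -9.2870, 4.2666)

(-0.7390, -9.2870, 4.2666)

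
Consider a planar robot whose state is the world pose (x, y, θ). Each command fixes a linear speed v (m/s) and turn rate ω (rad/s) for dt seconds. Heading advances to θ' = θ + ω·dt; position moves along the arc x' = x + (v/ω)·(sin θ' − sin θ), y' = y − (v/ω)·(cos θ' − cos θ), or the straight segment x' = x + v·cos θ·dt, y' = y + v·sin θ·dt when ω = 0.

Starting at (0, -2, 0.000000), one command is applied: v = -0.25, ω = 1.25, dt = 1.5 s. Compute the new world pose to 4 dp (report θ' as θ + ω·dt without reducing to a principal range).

(-0.1908, -2.2599, 1.8750)

θ' = 0.0000 + 1.25·1.5 = 1.8750
R = v/ω = -0.25/1.25 = -0.2000
x' = 0 + -0.2000·(sin 1.8750 − sin 0.0000) = -0.1908
y' = -2 − -0.2000·(cos 1.8750 − cos 0.0000) = -2.2599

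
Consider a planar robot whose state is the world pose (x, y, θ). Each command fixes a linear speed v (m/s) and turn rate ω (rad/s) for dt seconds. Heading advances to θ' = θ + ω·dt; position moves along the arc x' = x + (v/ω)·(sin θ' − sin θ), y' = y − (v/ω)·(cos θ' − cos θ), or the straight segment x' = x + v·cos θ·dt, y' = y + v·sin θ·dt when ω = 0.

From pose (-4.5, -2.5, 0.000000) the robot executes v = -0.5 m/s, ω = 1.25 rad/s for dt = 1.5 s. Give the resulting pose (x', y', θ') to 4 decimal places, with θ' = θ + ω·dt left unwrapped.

θ' = 0.0000 + 1.25·1.5 = 1.8750
R = v/ω = -0.5/1.25 = -0.4000
x' = -4.5 + -0.4000·(sin 1.8750 − sin 0.0000) = -4.8816
y' = -2.5 − -0.4000·(cos 1.8750 − cos 0.0000) = -3.0198

(-4.8816, -3.0198, 1.8750)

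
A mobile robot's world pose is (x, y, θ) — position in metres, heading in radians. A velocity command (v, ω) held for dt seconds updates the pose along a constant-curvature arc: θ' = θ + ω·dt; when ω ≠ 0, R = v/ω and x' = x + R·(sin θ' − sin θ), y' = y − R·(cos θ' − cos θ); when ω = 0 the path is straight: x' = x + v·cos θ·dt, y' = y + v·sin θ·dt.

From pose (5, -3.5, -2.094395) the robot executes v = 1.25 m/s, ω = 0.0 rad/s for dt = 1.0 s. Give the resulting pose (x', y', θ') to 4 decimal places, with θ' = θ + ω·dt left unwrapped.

θ' = -2.0944 + 0.0·1.0 = -2.0944
ω = 0 → straight: x' = 5 + 1.25·cos(-2.0944)·1.0 = 4.3750
y' = -3.5 + 1.25·sin(-2.0944)·1.0 = -4.5825

(4.3750, -4.5825, -2.0944)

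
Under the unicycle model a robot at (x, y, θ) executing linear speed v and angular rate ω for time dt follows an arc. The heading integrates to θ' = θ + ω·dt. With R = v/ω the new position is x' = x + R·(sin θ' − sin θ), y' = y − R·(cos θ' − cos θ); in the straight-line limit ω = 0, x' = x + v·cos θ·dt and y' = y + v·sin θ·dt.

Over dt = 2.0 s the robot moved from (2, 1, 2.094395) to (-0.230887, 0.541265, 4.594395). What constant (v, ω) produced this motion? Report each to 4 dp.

v = 1.5000, ω = 1.2500

Δθ = 4.594395 − 2.094395 = 2.500000
ω = Δθ/dt = 2.500000/2.0 = 1.2500
R = Δx/(sin θ' − sin θ) = 1.2000
v = R·ω = 1.2000·1.2500 = 1.5000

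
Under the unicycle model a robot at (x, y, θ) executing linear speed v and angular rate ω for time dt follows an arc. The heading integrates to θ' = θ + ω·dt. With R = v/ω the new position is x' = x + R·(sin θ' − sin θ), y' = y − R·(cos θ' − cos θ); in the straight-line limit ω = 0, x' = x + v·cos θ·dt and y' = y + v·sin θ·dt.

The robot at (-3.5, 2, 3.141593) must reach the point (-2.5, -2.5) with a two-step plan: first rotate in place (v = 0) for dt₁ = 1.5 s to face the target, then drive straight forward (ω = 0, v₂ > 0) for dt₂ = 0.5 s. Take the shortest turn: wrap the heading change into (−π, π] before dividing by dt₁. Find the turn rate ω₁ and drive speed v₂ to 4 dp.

ω₁ = 1.1930, v₂ = 9.2195

heading to target = atan2(-2.5−2, -2.5−-3.5) = -1.3521
Δθ = wrap(-1.3521 − 3.1416) = 1.7895; ω₁ = Δθ/dt₁ = 1.1930
distance = √((-2.5−-3.5)² + (-2.5−2)²) = 4.6098; v₂ = distance/dt₂ = 9.2195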